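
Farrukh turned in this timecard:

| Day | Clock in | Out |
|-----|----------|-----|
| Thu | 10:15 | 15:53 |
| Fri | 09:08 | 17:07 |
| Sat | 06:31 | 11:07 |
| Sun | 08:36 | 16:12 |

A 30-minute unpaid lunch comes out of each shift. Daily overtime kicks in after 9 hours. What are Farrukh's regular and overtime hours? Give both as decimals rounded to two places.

Regular 23.82 hours, overtime 0.00 hours

Thu: 10:15–15:53 = 5 h 38 min; less 30 min break → 5 h 8 min
Fri: 09:08–17:07 = 7 h 59 min; less 30 min break → 7 h 29 min
Sat: 06:31–11:07 = 4 h 36 min; less 30 min break → 4 h 6 min
Sun: 08:36–16:12 = 7 h 36 min; less 30 min break → 7 h 6 min
Thu reg 5 h 8 min / OT 0 h 0 min; Fri reg 7 h 29 min / OT 0 h 0 min; Sat reg 4 h 6 min / OT 0 h 0 min; Sun reg 7 h 6 min / OT 0 h 0 min.
Totals: regular 23 h 49 min, overtime 0 h 0 min.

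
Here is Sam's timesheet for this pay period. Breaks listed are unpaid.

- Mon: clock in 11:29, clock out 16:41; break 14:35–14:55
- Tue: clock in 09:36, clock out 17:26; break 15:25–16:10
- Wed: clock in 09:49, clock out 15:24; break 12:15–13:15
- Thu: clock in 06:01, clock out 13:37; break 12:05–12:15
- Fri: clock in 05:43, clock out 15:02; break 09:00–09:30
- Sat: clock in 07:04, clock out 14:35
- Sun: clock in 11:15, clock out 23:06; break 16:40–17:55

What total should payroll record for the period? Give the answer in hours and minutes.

Mon: 11:29–16:41 = 5 h 12 min; less 20 min break → 4 h 52 min
Tue: 09:36–17:26 = 7 h 50 min; less 45 min break → 7 h 5 min
Wed: 09:49–15:24 = 5 h 35 min; less 60 min break → 4 h 35 min
Thu: 06:01–13:37 = 7 h 36 min; less 10 min break → 7 h 26 min
Fri: 05:43–15:02 = 9 h 19 min; less 30 min break → 8 h 49 min
Sat: 07:04–14:35 = 7 h 31 min
Sun: 11:15–23:06 = 11 h 51 min; less 75 min break → 10 h 36 min
Total: 4 h 52 min + 7 h 5 min + 4 h 35 min + 7 h 26 min + 8 h 49 min + 7 h 31 min + 10 h 36 min = 50 h 54 min.

50 h 54 min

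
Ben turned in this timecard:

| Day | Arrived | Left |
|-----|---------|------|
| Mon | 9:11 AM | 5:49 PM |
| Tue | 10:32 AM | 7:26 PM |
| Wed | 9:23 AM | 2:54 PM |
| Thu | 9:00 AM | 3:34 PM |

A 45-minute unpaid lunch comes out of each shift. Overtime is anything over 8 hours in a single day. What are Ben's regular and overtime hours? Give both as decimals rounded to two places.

Regular 26.47 hours, overtime 0.15 hours

Mon: 9:11 AM–5:49 PM = 8 h 38 min; less 45 min break → 7 h 53 min
Tue: 10:32 AM–7:26 PM = 8 h 54 min; less 45 min break → 8 h 9 min
Wed: 9:23 AM–2:54 PM = 5 h 31 min; less 45 min break → 4 h 46 min
Thu: 9:00 AM–3:34 PM = 6 h 34 min; less 45 min break → 5 h 49 min
Mon reg 7 h 53 min / OT 0 h 0 min; Tue reg 8 h 0 min / OT 0 h 9 min; Wed reg 4 h 46 min / OT 0 h 0 min; Thu reg 5 h 49 min / OT 0 h 0 min.
Totals: regular 26 h 28 min, overtime 0 h 9 min.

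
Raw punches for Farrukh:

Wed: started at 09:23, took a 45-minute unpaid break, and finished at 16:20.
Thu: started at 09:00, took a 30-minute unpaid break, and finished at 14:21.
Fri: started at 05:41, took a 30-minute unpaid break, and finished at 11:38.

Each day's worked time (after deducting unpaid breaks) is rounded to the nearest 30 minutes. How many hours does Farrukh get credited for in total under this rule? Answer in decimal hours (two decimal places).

16.50 hours

Wed: 09:23–16:20 = 6 h 57 min − 45 min = 6 h 12 min → rounds to 6 h 0 min
Thu: 09:00–14:21 = 5 h 21 min − 30 min = 4 h 51 min → rounds to 5 h 0 min
Fri: 05:41–11:38 = 5 h 57 min − 30 min = 5 h 27 min → rounds to 5 h 30 min
Total credited: 16 h 30 min.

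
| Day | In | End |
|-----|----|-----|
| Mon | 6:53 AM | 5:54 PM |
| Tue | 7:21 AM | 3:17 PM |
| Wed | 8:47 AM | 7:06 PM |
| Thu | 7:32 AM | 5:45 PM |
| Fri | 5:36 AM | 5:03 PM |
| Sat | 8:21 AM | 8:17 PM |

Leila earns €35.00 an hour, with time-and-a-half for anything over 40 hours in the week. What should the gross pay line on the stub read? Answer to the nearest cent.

Mon: 6:53 AM–5:54 PM = 11 h 1 min
Tue: 7:21 AM–3:17 PM = 7 h 56 min
Wed: 8:47 AM–7:06 PM = 10 h 19 min
Thu: 7:32 AM–5:45 PM = 10 h 13 min
Fri: 5:36 AM–5:03 PM = 11 h 27 min
Sat: 8:21 AM–8:17 PM = 11 h 56 min
Total worked: 62 h 52 min = 3772 min.
Regular 40 h 0 min = 2400 min at €35.00/h; overtime 22 h 52 min = 1372 min at €52.50/h.
Pay = (2400 × €35.00 + 1372 × €52.50) ÷ 60 = €2600.50.

€2600.50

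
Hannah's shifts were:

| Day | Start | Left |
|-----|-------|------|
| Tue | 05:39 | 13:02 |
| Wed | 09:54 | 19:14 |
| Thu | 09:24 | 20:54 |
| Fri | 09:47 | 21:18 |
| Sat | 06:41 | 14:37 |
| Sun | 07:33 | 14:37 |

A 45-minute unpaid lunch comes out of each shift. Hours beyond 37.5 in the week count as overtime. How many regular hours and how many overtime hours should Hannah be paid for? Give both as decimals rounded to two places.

Regular 37.50 hours, overtime 12.73 hours

Tue: 05:39–13:02 = 7 h 23 min; less 45 min break → 6 h 38 min
Wed: 09:54–19:14 = 9 h 20 min; less 45 min break → 8 h 35 min
Thu: 09:24–20:54 = 11 h 30 min; less 45 min break → 10 h 45 min
Fri: 09:47–21:18 = 11 h 31 min; less 45 min break → 10 h 46 min
Sat: 06:41–14:37 = 7 h 56 min; less 45 min break → 7 h 11 min
Sun: 07:33–14:37 = 7 h 4 min; less 45 min break → 6 h 19 min
Total worked: 50 h 14 min = 50.23 h.
Threshold 37.5 h → overtime 12 h 44 min, regular 37 h 30 min.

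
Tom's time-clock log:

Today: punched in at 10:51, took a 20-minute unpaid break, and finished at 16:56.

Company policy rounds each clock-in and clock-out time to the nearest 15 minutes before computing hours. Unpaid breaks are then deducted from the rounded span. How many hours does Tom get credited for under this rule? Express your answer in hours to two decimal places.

Today: in 10:51→10:45, out 16:56→17:00; 6 h 15 min − 20 min = 5 h 55 min

5.92 hours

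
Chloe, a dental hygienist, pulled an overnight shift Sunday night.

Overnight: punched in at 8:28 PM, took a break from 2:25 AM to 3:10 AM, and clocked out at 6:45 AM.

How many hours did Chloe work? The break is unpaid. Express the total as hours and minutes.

9 h 32 min

Overnight: 8:28 PM → midnight = 3 h 32 min; midnight → 6:45 AM = 6 h 45 min; span 10 h 17 min; less 45 min break → 9 h 32 min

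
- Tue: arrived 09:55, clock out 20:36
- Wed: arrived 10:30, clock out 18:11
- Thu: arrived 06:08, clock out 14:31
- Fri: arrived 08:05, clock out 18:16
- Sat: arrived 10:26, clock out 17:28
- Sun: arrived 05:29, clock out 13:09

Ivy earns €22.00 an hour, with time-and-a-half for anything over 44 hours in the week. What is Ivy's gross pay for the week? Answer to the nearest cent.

Tue: 09:55–20:36 = 10 h 41 min
Wed: 10:30–18:11 = 7 h 41 min
Thu: 06:08–14:31 = 8 h 23 min
Fri: 08:05–18:16 = 10 h 11 min
Sat: 10:26–17:28 = 7 h 2 min
Sun: 05:29–13:09 = 7 h 40 min
Total worked: 51 h 38 min = 3098 min.
Regular 44 h 0 min = 2640 min at €22.00/h; overtime 7 h 38 min = 458 min at €33.00/h.
Pay = (2640 × €22.00 + 458 × €33.00) ÷ 60 = €1219.90.

€1219.90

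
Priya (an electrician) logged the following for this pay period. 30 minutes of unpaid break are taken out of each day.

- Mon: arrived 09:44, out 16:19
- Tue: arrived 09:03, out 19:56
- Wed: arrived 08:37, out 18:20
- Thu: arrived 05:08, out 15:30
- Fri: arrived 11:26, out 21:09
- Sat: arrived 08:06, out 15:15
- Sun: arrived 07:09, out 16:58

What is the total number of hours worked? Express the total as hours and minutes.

Mon: 09:44–16:19 = 6 h 35 min; less 30 min break → 6 h 5 min
Tue: 09:03–19:56 = 10 h 53 min; less 30 min break → 10 h 23 min
Wed: 08:37–18:20 = 9 h 43 min; less 30 min break → 9 h 13 min
Thu: 05:08–15:30 = 10 h 22 min; less 30 min break → 9 h 52 min
Fri: 11:26–21:09 = 9 h 43 min; less 30 min break → 9 h 13 min
Sat: 08:06–15:15 = 7 h 9 min; less 30 min break → 6 h 39 min
Sun: 07:09–16:58 = 9 h 49 min; less 30 min break → 9 h 19 min
Total: 6 h 5 min + 10 h 23 min + 9 h 13 min + 9 h 52 min + 9 h 13 min + 6 h 39 min + 9 h 19 min = 60 h 44 min.

60 h 44 min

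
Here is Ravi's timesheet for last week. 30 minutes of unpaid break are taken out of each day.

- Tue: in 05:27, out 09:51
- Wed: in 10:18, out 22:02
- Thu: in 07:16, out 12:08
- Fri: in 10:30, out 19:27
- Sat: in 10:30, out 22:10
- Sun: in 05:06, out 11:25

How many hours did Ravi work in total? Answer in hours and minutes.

Tue: 05:27–09:51 = 4 h 24 min; less 30 min break → 3 h 54 min
Wed: 10:18–22:02 = 11 h 44 min; less 30 min break → 11 h 14 min
Thu: 07:16–12:08 = 4 h 52 min; less 30 min break → 4 h 22 min
Fri: 10:30–19:27 = 8 h 57 min; less 30 min break → 8 h 27 min
Sat: 10:30–22:10 = 11 h 40 min; less 30 min break → 11 h 10 min
Sun: 05:06–11:25 = 6 h 19 min; less 30 min break → 5 h 49 min
Total: 3 h 54 min + 11 h 14 min + 4 h 22 min + 8 h 27 min + 11 h 10 min + 5 h 49 min = 44 h 56 min.

44 h 56 min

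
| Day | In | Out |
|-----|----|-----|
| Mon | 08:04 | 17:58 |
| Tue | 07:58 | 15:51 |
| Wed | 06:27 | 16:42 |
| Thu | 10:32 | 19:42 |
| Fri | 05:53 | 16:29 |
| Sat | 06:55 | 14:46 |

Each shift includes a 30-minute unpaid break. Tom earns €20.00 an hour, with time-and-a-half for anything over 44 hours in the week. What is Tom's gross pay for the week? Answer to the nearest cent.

€1139.50

Mon: 08:04–17:58 = 9 h 54 min; less 30 min break → 9 h 24 min
Tue: 07:58–15:51 = 7 h 53 min; less 30 min break → 7 h 23 min
Wed: 06:27–16:42 = 10 h 15 min; less 30 min break → 9 h 45 min
Thu: 10:32–19:42 = 9 h 10 min; less 30 min break → 8 h 40 min
Fri: 05:53–16:29 = 10 h 36 min; less 30 min break → 10 h 6 min
Sat: 06:55–14:46 = 7 h 51 min; less 30 min break → 7 h 21 min
Total worked: 52 h 39 min = 3159 min.
Regular 44 h 0 min = 2640 min at €20.00/h; overtime 8 h 39 min = 519 min at €30.00/h.
Pay = (2640 × €20.00 + 519 × €30.00) ÷ 60 = €1139.50.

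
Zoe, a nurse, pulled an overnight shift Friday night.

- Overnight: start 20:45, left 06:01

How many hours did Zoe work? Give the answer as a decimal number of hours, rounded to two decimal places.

Overnight: 20:45 → midnight = 3 h 15 min; midnight → 06:01 = 6 h 1 min; span 9 h 16 min

9.27 hours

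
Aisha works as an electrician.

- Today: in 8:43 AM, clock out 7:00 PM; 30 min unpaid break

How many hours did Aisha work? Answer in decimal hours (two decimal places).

Today: 8:43 AM–7:00 PM = 10 h 17 min; less 30 min break → 9 h 47 min

9.78 hours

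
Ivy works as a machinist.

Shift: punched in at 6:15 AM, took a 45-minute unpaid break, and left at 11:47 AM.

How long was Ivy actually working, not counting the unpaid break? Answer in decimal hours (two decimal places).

4.78 hours

Shift: 6:15 AM–11:47 AM = 5 h 32 min; less 45 min break → 4 h 47 min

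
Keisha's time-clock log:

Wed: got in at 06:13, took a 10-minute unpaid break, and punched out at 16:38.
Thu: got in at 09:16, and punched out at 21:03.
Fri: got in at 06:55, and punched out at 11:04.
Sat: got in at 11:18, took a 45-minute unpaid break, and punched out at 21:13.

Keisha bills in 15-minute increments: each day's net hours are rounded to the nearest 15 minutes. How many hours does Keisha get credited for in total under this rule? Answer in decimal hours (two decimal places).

35.50 hours

Wed: 06:13–16:38 = 10 h 25 min − 10 min = 10 h 15 min → rounds to 10 h 15 min
Thu: 09:16–21:03 = 11 h 47 min → rounds to 11 h 45 min
Fri: 06:55–11:04 = 4 h 9 min → rounds to 4 h 15 min
Sat: 11:18–21:13 = 9 h 55 min − 45 min = 9 h 10 min → rounds to 9 h 15 min
Total credited: 35 h 30 min.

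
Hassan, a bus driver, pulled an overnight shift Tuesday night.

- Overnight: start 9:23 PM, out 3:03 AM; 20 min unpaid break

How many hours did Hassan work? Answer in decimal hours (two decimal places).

Overnight: 9:23 PM → midnight = 2 h 37 min; midnight → 3:03 AM = 3 h 3 min; span 5 h 40 min; less 20 min break → 5 h 20 min

5.33 hours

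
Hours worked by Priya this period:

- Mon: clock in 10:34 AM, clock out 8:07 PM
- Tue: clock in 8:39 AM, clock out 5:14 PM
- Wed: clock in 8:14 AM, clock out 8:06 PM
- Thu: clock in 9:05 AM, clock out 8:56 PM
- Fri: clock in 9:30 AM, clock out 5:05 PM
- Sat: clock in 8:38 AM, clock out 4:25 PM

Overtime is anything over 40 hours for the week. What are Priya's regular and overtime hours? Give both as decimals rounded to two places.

Mon: 10:34 AM–8:07 PM = 9 h 33 min
Tue: 8:39 AM–5:14 PM = 8 h 35 min
Wed: 8:14 AM–8:06 PM = 11 h 52 min
Thu: 9:05 AM–8:56 PM = 11 h 51 min
Fri: 9:30 AM–5:05 PM = 7 h 35 min
Sat: 8:38 AM–4:25 PM = 7 h 47 min
Total worked: 57 h 13 min = 57.22 h.
Threshold 40 h → overtime 17 h 13 min, regular 40 h 0 min.

Regular 40.00 hours, overtime 17.22 hours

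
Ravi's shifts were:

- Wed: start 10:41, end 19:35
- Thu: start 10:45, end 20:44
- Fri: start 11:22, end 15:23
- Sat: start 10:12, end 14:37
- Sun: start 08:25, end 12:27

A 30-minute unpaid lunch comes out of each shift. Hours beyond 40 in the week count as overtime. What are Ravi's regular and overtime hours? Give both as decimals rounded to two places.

Wed: 10:41–19:35 = 8 h 54 min; less 30 min break → 8 h 24 min
Thu: 10:45–20:44 = 9 h 59 min; less 30 min break → 9 h 29 min
Fri: 11:22–15:23 = 4 h 1 min; less 30 min break → 3 h 31 min
Sat: 10:12–14:37 = 4 h 25 min; less 30 min break → 3 h 55 min
Sun: 08:25–12:27 = 4 h 2 min; less 30 min break → 3 h 32 min
Total worked: 28 h 51 min = 28.85 h.
Threshold 40 h → overtime 0 h 0 min, regular 28 h 51 min.

Regular 28.85 hours, overtime 0.00 hours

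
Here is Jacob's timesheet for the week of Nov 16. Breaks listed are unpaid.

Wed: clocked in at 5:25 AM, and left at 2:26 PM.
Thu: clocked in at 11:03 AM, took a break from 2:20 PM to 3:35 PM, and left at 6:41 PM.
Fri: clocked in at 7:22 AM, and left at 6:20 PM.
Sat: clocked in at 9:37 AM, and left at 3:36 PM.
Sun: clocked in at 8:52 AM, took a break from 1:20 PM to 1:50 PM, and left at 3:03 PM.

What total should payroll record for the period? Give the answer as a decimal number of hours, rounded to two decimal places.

Wed: 5:25 AM–2:26 PM = 9 h 1 min
Thu: 11:03 AM–6:41 PM = 7 h 38 min; less 75 min break → 6 h 23 min
Fri: 7:22 AM–6:20 PM = 10 h 58 min
Sat: 9:37 AM–3:36 PM = 5 h 59 min
Sun: 8:52 AM–3:03 PM = 6 h 11 min; less 30 min break → 5 h 41 min
Total: 9 h 1 min + 6 h 23 min + 10 h 58 min + 5 h 59 min + 5 h 41 min = 38 h 2 min.

38.03 hours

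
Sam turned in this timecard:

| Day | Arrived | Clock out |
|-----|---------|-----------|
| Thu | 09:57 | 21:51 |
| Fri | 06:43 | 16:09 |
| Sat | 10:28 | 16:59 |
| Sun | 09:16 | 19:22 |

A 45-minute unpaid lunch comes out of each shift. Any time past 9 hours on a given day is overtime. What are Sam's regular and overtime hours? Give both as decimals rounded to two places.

Thu: 09:57–21:51 = 11 h 54 min; less 45 min break → 11 h 9 min
Fri: 06:43–16:09 = 9 h 26 min; less 45 min break → 8 h 41 min
Sat: 10:28–16:59 = 6 h 31 min; less 45 min break → 5 h 46 min
Sun: 09:16–19:22 = 10 h 6 min; less 45 min break → 9 h 21 min
Thu reg 9 h 0 min / OT 2 h 9 min; Fri reg 8 h 41 min / OT 0 h 0 min; Sat reg 5 h 46 min / OT 0 h 0 min; Sun reg 9 h 0 min / OT 0 h 21 min.
Totals: regular 32 h 27 min, overtime 2 h 30 min.

Regular 32.45 hours, overtime 2.50 hours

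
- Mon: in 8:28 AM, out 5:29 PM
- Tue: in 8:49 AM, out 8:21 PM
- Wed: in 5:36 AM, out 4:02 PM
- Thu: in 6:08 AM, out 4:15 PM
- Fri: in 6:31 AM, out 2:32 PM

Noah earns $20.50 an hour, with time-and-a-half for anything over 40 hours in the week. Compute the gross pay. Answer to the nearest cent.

$1100.34

Mon: 8:28 AM–5:29 PM = 9 h 1 min
Tue: 8:49 AM–8:21 PM = 11 h 32 min
Wed: 5:36 AM–4:02 PM = 10 h 26 min
Thu: 6:08 AM–4:15 PM = 10 h 7 min
Fri: 6:31 AM–2:32 PM = 8 h 1 min
Total worked: 49 h 7 min = 2947 min.
Regular 40 h 0 min = 2400 min at $20.50/h; overtime 9 h 7 min = 547 min at $30.75/h.
Pay = (2400 × $20.50 + 547 × $30.75) ÷ 60 = $1100.34.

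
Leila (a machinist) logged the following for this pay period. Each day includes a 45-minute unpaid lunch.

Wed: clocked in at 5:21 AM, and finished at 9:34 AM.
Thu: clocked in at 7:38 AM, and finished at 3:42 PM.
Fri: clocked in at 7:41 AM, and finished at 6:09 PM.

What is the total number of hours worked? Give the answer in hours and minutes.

Wed: 5:21 AM–9:34 AM = 4 h 13 min; less 45 min break → 3 h 28 min
Thu: 7:38 AM–3:42 PM = 8 h 4 min; less 45 min break → 7 h 19 min
Fri: 7:41 AM–6:09 PM = 10 h 28 min; less 45 min break → 9 h 43 min
Total: 3 h 28 min + 7 h 19 min + 9 h 43 min = 20 h 30 min.

20 h 30 min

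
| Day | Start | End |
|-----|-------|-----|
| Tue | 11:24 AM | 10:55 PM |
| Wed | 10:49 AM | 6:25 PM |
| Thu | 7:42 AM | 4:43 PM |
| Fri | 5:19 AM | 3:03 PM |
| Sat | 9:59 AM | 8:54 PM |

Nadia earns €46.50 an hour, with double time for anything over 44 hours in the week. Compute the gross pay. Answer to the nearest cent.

Tue: 11:24 AM–10:55 PM = 11 h 31 min
Wed: 10:49 AM–6:25 PM = 7 h 36 min
Thu: 7:42 AM–4:43 PM = 9 h 1 min
Fri: 5:19 AM–3:03 PM = 9 h 44 min
Sat: 9:59 AM–8:54 PM = 10 h 55 min
Total worked: 48 h 47 min = 2927 min.
Regular 44 h 0 min = 2640 min at €46.50/h; overtime 4 h 47 min = 287 min at €93.00/h.
Pay = (2640 × €46.50 + 287 × €93.00) ÷ 60 = €2490.85.

€2490.85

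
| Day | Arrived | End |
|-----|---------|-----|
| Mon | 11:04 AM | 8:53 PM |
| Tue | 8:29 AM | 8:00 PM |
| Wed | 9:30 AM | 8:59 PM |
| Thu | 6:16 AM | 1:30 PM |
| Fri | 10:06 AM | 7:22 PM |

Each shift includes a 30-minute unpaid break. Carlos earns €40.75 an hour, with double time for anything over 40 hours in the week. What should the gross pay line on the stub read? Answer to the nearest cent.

Mon: 11:04 AM–8:53 PM = 9 h 49 min; less 30 min break → 9 h 19 min
Tue: 8:29 AM–8:00 PM = 11 h 31 min; less 30 min break → 11 h 1 min
Wed: 9:30 AM–8:59 PM = 11 h 29 min; less 30 min break → 10 h 59 min
Thu: 6:16 AM–1:30 PM = 7 h 14 min; less 30 min break → 6 h 44 min
Fri: 10:06 AM–7:22 PM = 9 h 16 min; less 30 min break → 8 h 46 min
Total worked: 46 h 49 min = 2809 min.
Regular 40 h 0 min = 2400 min at €40.75/h; overtime 6 h 49 min = 409 min at €81.50/h.
Pay = (2400 × €40.75 + 409 × €81.50) ÷ 60 = €2185.56.

€2185.56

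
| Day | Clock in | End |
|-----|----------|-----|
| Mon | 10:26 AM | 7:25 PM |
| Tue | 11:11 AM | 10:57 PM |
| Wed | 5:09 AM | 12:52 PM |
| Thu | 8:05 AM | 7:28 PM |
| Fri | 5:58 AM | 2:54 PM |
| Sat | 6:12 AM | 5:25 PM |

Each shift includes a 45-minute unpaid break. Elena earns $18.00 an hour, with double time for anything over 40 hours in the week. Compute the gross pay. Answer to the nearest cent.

$1278.00

Mon: 10:26 AM–7:25 PM = 8 h 59 min; less 45 min break → 8 h 14 min
Tue: 11:11 AM–10:57 PM = 11 h 46 min; less 45 min break → 11 h 1 min
Wed: 5:09 AM–12:52 PM = 7 h 43 min; less 45 min break → 6 h 58 min
Thu: 8:05 AM–7:28 PM = 11 h 23 min; less 45 min break → 10 h 38 min
Fri: 5:58 AM–2:54 PM = 8 h 56 min; less 45 min break → 8 h 11 min
Sat: 6:12 AM–5:25 PM = 11 h 13 min; less 45 min break → 10 h 28 min
Total worked: 55 h 30 min = 3330 min.
Regular 40 h 0 min = 2400 min at $18.00/h; overtime 15 h 30 min = 930 min at $36.00/h.
Pay = (2400 × $18.00 + 930 × $36.00) ÷ 60 = $1278.00.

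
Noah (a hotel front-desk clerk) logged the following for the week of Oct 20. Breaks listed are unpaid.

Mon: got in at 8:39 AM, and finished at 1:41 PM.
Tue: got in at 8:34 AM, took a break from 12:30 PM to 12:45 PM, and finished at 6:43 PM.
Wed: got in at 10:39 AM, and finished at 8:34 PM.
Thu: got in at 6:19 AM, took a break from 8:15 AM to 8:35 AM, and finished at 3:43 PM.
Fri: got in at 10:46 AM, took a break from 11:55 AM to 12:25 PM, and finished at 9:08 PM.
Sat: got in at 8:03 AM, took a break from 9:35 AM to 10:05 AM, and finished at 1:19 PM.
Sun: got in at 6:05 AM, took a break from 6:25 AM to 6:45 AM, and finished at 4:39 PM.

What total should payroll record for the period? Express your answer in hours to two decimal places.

Mon: 8:39 AM–1:41 PM = 5 h 2 min
Tue: 8:34 AM–6:43 PM = 10 h 9 min; less 15 min break → 9 h 54 min
Wed: 10:39 AM–8:34 PM = 9 h 55 min
Thu: 6:19 AM–3:43 PM = 9 h 24 min; less 20 min break → 9 h 4 min
Fri: 10:46 AM–9:08 PM = 10 h 22 min; less 30 min break → 9 h 52 min
Sat: 8:03 AM–1:19 PM = 5 h 16 min; less 30 min break → 4 h 46 min
Sun: 6:05 AM–4:39 PM = 10 h 34 min; less 20 min break → 10 h 14 min
Total: 5 h 2 min + 9 h 54 min + 9 h 55 min + 9 h 4 min + 9 h 52 min + 4 h 46 min + 10 h 14 min = 58 h 47 min.

58.78 hours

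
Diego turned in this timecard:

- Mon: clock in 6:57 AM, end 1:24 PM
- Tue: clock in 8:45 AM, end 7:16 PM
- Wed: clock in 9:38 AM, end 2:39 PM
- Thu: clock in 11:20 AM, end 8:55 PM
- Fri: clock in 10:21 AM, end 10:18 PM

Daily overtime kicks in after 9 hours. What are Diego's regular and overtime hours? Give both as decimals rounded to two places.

Mon: 6:57 AM–1:24 PM = 6 h 27 min
Tue: 8:45 AM–7:16 PM = 10 h 31 min
Wed: 9:38 AM–2:39 PM = 5 h 1 min
Thu: 11:20 AM–8:55 PM = 9 h 35 min
Fri: 10:21 AM–10:18 PM = 11 h 57 min
Mon reg 6 h 27 min / OT 0 h 0 min; Tue reg 9 h 0 min / OT 1 h 31 min; Wed reg 5 h 1 min / OT 0 h 0 min; Thu reg 9 h 0 min / OT 0 h 35 min; Fri reg 9 h 0 min / OT 2 h 57 min.
Totals: regular 38 h 28 min, overtime 5 h 3 min.

Regular 38.47 hours, overtime 5.05 hours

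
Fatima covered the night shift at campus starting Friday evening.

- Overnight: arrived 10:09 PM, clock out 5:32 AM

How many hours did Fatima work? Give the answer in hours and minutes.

Overnight: 10:09 PM → midnight = 1 h 51 min; midnight → 5:32 AM = 5 h 32 min; span 7 h 23 min

7 h 23 min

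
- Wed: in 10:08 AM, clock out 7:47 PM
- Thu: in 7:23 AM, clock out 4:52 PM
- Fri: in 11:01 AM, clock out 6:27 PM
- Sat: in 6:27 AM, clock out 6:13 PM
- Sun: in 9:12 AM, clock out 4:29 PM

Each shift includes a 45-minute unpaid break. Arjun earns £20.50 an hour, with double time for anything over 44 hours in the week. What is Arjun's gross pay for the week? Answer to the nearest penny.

£858.27

Wed: 10:08 AM–7:47 PM = 9 h 39 min; less 45 min break → 8 h 54 min
Thu: 7:23 AM–4:52 PM = 9 h 29 min; less 45 min break → 8 h 44 min
Fri: 11:01 AM–6:27 PM = 7 h 26 min; less 45 min break → 6 h 41 min
Sat: 6:27 AM–6:13 PM = 11 h 46 min; less 45 min break → 11 h 1 min
Sun: 9:12 AM–4:29 PM = 7 h 17 min; less 45 min break → 6 h 32 min
Total worked: 41 h 52 min = 2512 min.
Regular 41 h 52 min = 2512 min at £20.50/h; overtime 0 h 0 min = 0 min at £41.00/h.
Pay = (2512 × £20.50 + 0 × £41.00) ÷ 60 = £858.27.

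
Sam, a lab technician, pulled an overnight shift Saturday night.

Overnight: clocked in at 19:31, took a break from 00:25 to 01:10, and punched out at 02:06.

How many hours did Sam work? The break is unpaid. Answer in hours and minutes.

5 h 50 min

Overnight: 19:31 → midnight = 4 h 29 min; midnight → 02:06 = 2 h 6 min; span 6 h 35 min; less 45 min break → 5 h 50 min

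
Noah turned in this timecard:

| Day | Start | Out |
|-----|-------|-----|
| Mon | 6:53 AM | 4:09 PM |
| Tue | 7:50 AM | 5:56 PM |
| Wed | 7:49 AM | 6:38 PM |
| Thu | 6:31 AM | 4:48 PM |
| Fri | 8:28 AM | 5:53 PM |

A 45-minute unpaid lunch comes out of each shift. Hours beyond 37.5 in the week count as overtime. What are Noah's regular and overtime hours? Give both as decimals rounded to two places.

Regular 37.50 hours, overtime 8.63 hours

Mon: 6:53 AM–4:09 PM = 9 h 16 min; less 45 min break → 8 h 31 min
Tue: 7:50 AM–5:56 PM = 10 h 6 min; less 45 min break → 9 h 21 min
Wed: 7:49 AM–6:38 PM = 10 h 49 min; less 45 min break → 10 h 4 min
Thu: 6:31 AM–4:48 PM = 10 h 17 min; less 45 min break → 9 h 32 min
Fri: 8:28 AM–5:53 PM = 9 h 25 min; less 45 min break → 8 h 40 min
Total worked: 46 h 8 min = 46.13 h.
Threshold 37.5 h → overtime 8 h 38 min, regular 37 h 30 min.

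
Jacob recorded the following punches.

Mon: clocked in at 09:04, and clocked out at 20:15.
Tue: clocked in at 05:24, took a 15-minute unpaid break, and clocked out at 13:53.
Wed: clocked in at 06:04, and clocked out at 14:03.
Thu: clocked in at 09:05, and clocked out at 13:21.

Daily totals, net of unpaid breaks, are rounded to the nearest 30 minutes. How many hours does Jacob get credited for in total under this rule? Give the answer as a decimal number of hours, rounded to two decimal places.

Mon: 09:04–20:15 = 11 h 11 min → rounds to 11 h 0 min
Tue: 05:24–13:53 = 8 h 29 min − 15 min = 8 h 14 min → rounds to 8 h 0 min
Wed: 06:04–14:03 = 7 h 59 min → rounds to 8 h 0 min
Thu: 09:05–13:21 = 4 h 16 min → rounds to 4 h 30 min
Total credited: 31 h 30 min.

31.50 hours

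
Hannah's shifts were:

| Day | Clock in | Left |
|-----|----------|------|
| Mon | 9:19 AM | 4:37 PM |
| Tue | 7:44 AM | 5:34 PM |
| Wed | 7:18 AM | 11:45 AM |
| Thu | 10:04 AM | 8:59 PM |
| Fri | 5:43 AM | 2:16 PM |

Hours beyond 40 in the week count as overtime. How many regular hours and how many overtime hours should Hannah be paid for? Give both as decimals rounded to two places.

Regular 40.00 hours, overtime 1.05 hours

Mon: 9:19 AM–4:37 PM = 7 h 18 min
Tue: 7:44 AM–5:34 PM = 9 h 50 min
Wed: 7:18 AM–11:45 AM = 4 h 27 min
Thu: 10:04 AM–8:59 PM = 10 h 55 min
Fri: 5:43 AM–2:16 PM = 8 h 33 min
Total worked: 41 h 3 min = 41.05 h.
Threshold 40 h → overtime 1 h 3 min, regular 40 h 0 min.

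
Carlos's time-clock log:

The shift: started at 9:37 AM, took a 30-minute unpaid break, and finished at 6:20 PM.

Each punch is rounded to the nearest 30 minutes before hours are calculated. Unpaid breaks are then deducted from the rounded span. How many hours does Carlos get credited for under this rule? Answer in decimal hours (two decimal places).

The shift: in 9:37 AM→9:30 AM, out 6:20 PM→6:30 PM; 9 h 0 min − 30 min = 8 h 30 min

8.50 hours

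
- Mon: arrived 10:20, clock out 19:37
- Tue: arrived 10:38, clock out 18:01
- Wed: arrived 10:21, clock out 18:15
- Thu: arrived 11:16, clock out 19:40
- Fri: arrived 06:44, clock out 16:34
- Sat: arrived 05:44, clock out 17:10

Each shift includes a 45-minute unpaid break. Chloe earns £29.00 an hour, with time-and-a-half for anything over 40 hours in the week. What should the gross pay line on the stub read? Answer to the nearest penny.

£1583.40

Mon: 10:20–19:37 = 9 h 17 min; less 45 min break → 8 h 32 min
Tue: 10:38–18:01 = 7 h 23 min; less 45 min break → 6 h 38 min
Wed: 10:21–18:15 = 7 h 54 min; less 45 min break → 7 h 9 min
Thu: 11:16–19:40 = 8 h 24 min; less 45 min break → 7 h 39 min
Fri: 06:44–16:34 = 9 h 50 min; less 45 min break → 9 h 5 min
Sat: 05:44–17:10 = 11 h 26 min; less 45 min break → 10 h 41 min
Total worked: 49 h 44 min = 2984 min.
Regular 40 h 0 min = 2400 min at £29.00/h; overtime 9 h 44 min = 584 min at £43.50/h.
Pay = (2400 × £29.00 + 584 × £43.50) ÷ 60 = £1583.40.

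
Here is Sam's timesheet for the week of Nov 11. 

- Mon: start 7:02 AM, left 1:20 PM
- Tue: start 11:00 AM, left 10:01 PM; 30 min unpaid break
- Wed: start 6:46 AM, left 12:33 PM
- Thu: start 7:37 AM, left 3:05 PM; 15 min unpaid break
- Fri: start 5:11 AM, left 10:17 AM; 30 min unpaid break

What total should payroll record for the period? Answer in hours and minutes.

Mon: 7:02 AM–1:20 PM = 6 h 18 min
Tue: 11:00 AM–10:01 PM = 11 h 1 min; less 30 min break → 10 h 31 min
Wed: 6:46 AM–12:33 PM = 5 h 47 min
Thu: 7:37 AM–3:05 PM = 7 h 28 min; less 15 min break → 7 h 13 min
Fri: 5:11 AM–10:17 AM = 5 h 6 min; less 30 min break → 4 h 36 min
Total: 6 h 18 min + 10 h 31 min + 5 h 47 min + 7 h 13 min + 4 h 36 min = 34 h 25 min.

34 h 25 min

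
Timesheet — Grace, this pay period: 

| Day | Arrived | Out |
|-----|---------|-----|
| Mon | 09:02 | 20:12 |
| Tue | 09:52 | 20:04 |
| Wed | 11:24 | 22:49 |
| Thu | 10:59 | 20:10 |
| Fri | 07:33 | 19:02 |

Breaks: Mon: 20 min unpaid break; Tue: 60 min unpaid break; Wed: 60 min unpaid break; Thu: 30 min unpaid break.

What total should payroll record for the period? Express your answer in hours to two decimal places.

50.62 hours

Mon: 09:02–20:12 = 11 h 10 min; less 20 min break → 10 h 50 min
Tue: 09:52–20:04 = 10 h 12 min; less 60 min break → 9 h 12 min
Wed: 11:24–22:49 = 11 h 25 min; less 60 min break → 10 h 25 min
Thu: 10:59–20:10 = 9 h 11 min; less 30 min break → 8 h 41 min
Fri: 07:33–19:02 = 11 h 29 min
Total: 10 h 50 min + 9 h 12 min + 10 h 25 min + 8 h 41 min + 11 h 29 min = 50 h 37 min.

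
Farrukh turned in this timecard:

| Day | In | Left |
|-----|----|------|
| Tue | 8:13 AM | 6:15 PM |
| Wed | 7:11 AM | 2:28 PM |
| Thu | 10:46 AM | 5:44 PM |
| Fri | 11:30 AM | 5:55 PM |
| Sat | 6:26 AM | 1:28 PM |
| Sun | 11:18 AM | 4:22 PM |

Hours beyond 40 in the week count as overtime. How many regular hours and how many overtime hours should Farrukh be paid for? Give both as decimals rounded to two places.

Regular 40.00 hours, overtime 2.80 hours

Tue: 8:13 AM–6:15 PM = 10 h 2 min
Wed: 7:11 AM–2:28 PM = 7 h 17 min
Thu: 10:46 AM–5:44 PM = 6 h 58 min
Fri: 11:30 AM–5:55 PM = 6 h 25 min
Sat: 6:26 AM–1:28 PM = 7 h 2 min
Sun: 11:18 AM–4:22 PM = 5 h 4 min
Total worked: 42 h 48 min = 42.80 h.
Threshold 40 h → overtime 2 h 48 min, regular 40 h 0 min.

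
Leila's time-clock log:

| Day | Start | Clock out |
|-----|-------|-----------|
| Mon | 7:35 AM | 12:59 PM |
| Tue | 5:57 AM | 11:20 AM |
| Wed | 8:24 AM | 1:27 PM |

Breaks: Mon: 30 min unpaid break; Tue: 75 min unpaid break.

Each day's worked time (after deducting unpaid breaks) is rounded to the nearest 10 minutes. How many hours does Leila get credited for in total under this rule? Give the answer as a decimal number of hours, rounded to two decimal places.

Mon: 7:35 AM–12:59 PM = 5 h 24 min − 30 min = 4 h 54 min → rounds to 4 h 50 min
Tue: 5:57 AM–11:20 AM = 5 h 23 min − 75 min = 4 h 8 min → rounds to 4 h 10 min
Wed: 8:24 AM–1:27 PM = 5 h 3 min → rounds to 5 h 0 min
Total credited: 14 h 0 min.

14.00 hours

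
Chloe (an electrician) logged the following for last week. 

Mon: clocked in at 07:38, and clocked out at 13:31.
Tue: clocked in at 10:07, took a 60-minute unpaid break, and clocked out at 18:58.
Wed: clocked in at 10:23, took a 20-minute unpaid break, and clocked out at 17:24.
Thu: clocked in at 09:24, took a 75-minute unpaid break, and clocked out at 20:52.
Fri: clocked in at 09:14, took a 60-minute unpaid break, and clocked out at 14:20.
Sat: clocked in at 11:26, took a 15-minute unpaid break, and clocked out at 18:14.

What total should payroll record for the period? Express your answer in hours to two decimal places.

41.28 hours

Mon: 07:38–13:31 = 5 h 53 min
Tue: 10:07–18:58 = 8 h 51 min; less 60 min break → 7 h 51 min
Wed: 10:23–17:24 = 7 h 1 min; less 20 min break → 6 h 41 min
Thu: 09:24–20:52 = 11 h 28 min; less 75 min break → 10 h 13 min
Fri: 09:14–14:20 = 5 h 6 min; less 60 min break → 4 h 6 min
Sat: 11:26–18:14 = 6 h 48 min; less 15 min break → 6 h 33 min
Total: 5 h 53 min + 7 h 51 min + 6 h 41 min + 10 h 13 min + 4 h 6 min + 6 h 33 min = 41 h 17 min.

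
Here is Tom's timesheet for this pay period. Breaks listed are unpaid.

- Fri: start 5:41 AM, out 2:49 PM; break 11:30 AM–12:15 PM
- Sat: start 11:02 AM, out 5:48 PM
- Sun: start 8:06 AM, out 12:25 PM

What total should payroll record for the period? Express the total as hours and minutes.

19 h 28 min

Fri: 5:41 AM–2:49 PM = 9 h 8 min; less 45 min break → 8 h 23 min
Sat: 11:02 AM–5:48 PM = 6 h 46 min
Sun: 8:06 AM–12:25 PM = 4 h 19 min
Total: 8 h 23 min + 6 h 46 min + 4 h 19 min = 19 h 28 min.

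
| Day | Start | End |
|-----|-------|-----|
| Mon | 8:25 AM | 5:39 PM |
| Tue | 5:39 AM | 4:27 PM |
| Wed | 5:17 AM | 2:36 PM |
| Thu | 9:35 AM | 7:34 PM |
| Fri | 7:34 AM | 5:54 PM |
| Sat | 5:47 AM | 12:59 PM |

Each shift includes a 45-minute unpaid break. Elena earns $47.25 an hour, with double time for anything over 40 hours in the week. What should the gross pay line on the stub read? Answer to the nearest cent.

$3058.65

Mon: 8:25 AM–5:39 PM = 9 h 14 min; less 45 min break → 8 h 29 min
Tue: 5:39 AM–4:27 PM = 10 h 48 min; less 45 min break → 10 h 3 min
Wed: 5:17 AM–2:36 PM = 9 h 19 min; less 45 min break → 8 h 34 min
Thu: 9:35 AM–7:34 PM = 9 h 59 min; less 45 min break → 9 h 14 min
Fri: 7:34 AM–5:54 PM = 10 h 20 min; less 45 min break → 9 h 35 min
Sat: 5:47 AM–12:59 PM = 7 h 12 min; less 45 min break → 6 h 27 min
Total worked: 52 h 22 min = 3142 min.
Regular 40 h 0 min = 2400 min at $47.25/h; overtime 12 h 22 min = 742 min at $94.50/h.
Pay = (2400 × $47.25 + 742 × $94.50) ÷ 60 = $3058.65.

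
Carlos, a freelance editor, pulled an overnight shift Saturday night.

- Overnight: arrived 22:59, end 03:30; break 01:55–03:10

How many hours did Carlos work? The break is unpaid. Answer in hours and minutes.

3 h 16 min

Overnight: 22:59 → midnight = 1 h 1 min; midnight → 03:30 = 3 h 30 min; span 4 h 31 min; less 75 min break → 3 h 16 min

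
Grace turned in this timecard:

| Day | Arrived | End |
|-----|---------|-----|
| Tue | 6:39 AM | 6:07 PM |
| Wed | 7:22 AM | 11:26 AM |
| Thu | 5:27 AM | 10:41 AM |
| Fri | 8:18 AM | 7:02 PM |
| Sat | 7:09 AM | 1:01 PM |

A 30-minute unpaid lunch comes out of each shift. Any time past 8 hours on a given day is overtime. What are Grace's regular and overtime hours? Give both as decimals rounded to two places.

Regular 29.67 hours, overtime 5.20 hours

Tue: 6:39 AM–6:07 PM = 11 h 28 min; less 30 min break → 10 h 58 min
Wed: 7:22 AM–11:26 AM = 4 h 4 min; less 30 min break → 3 h 34 min
Thu: 5:27 AM–10:41 AM = 5 h 14 min; less 30 min break → 4 h 44 min
Fri: 8:18 AM–7:02 PM = 10 h 44 min; less 30 min break → 10 h 14 min
Sat: 7:09 AM–1:01 PM = 5 h 52 min; less 30 min break → 5 h 22 min
Tue reg 8 h 0 min / OT 2 h 58 min; Wed reg 3 h 34 min / OT 0 h 0 min; Thu reg 4 h 44 min / OT 0 h 0 min; Fri reg 8 h 0 min / OT 2 h 14 min; Sat reg 5 h 22 min / OT 0 h 0 min.
Totals: regular 29 h 40 min, overtime 5 h 12 min.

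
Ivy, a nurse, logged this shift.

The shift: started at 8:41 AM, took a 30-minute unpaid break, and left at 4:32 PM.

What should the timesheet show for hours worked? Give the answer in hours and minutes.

The shift: 8:41 AM–4:32 PM = 7 h 51 min; less 30 min break → 7 h 21 min

7 h 21 min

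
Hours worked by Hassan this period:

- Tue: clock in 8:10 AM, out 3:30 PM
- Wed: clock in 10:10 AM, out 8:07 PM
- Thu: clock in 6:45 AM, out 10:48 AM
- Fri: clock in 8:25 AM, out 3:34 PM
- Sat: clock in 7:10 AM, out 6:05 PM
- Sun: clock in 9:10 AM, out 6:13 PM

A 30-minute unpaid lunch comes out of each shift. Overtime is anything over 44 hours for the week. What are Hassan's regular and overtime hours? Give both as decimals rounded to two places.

Tue: 8:10 AM–3:30 PM = 7 h 20 min; less 30 min break → 6 h 50 min
Wed: 10:10 AM–8:07 PM = 9 h 57 min; less 30 min break → 9 h 27 min
Thu: 6:45 AM–10:48 AM = 4 h 3 min; less 30 min break → 3 h 33 min
Fri: 8:25 AM–3:34 PM = 7 h 9 min; less 30 min break → 6 h 39 min
Sat: 7:10 AM–6:05 PM = 10 h 55 min; less 30 min break → 10 h 25 min
Sun: 9:10 AM–6:13 PM = 9 h 3 min; less 30 min break → 8 h 33 min
Total worked: 45 h 27 min = 45.45 h.
Threshold 44 h → overtime 1 h 27 min, regular 44 h 0 min.

Regular 44.00 hours, overtime 1.45 hours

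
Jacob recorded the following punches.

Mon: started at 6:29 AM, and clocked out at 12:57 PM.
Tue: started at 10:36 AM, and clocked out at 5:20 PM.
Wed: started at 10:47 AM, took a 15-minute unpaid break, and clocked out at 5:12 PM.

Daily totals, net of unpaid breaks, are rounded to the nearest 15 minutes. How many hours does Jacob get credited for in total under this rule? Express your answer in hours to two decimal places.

Mon: 6:29 AM–12:57 PM = 6 h 28 min → rounds to 6 h 30 min
Tue: 10:36 AM–5:20 PM = 6 h 44 min → rounds to 6 h 45 min
Wed: 10:47 AM–5:12 PM = 6 h 25 min − 15 min = 6 h 10 min → rounds to 6 h 15 min
Total credited: 19 h 30 min.

19.50 hours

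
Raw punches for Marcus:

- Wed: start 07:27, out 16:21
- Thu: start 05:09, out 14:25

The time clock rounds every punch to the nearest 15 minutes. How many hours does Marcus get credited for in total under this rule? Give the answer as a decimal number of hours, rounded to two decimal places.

18.00 hours

Wed: in 07:27→07:30, out 16:21→16:15; 8 h 45 min
Thu: in 05:09→05:15, out 14:25→14:30; 9 h 15 min
Total credited: 18 h 0 min.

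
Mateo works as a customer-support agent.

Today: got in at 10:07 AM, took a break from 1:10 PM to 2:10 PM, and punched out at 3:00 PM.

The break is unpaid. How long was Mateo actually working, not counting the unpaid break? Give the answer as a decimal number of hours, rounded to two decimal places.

Today: 10:07 AM–3:00 PM = 4 h 53 min; less 60 min break → 3 h 53 min

3.88 hours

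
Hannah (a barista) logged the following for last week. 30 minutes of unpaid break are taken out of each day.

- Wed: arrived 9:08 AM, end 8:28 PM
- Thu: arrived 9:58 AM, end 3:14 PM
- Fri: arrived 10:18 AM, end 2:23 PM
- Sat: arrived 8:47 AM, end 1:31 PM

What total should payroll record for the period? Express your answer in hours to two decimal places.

Wed: 9:08 AM–8:28 PM = 11 h 20 min; less 30 min break → 10 h 50 min
Thu: 9:58 AM–3:14 PM = 5 h 16 min; less 30 min break → 4 h 46 min
Fri: 10:18 AM–2:23 PM = 4 h 5 min; less 30 min break → 3 h 35 min
Sat: 8:47 AM–1:31 PM = 4 h 44 min; less 30 min break → 4 h 14 min
Total: 10 h 50 min + 4 h 46 min + 3 h 35 min + 4 h 14 min = 23 h 25 min.

23.42 hours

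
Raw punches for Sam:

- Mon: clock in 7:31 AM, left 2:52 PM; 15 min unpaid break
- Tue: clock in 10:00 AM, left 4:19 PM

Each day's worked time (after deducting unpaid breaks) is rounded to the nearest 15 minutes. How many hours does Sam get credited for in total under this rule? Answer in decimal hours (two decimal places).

13.25 hours

Mon: 7:31 AM–2:52 PM = 7 h 21 min − 15 min = 7 h 6 min → rounds to 7 h 0 min
Tue: 10:00 AM–4:19 PM = 6 h 19 min → rounds to 6 h 15 min
Total credited: 13 h 15 min.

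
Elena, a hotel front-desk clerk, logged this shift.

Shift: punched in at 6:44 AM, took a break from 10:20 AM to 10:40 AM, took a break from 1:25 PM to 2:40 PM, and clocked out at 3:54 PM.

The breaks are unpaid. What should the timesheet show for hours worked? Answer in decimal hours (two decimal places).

7.58 hours

Shift: 6:44 AM–3:54 PM = 9 h 10 min; less 95 min break → 7 h 35 min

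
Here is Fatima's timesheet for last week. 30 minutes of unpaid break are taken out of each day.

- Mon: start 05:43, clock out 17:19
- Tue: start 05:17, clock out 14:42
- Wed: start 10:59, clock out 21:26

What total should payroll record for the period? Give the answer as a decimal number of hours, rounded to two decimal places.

Mon: 05:43–17:19 = 11 h 36 min; less 30 min break → 11 h 6 min
Tue: 05:17–14:42 = 9 h 25 min; less 30 min break → 8 h 55 min
Wed: 10:59–21:26 = 10 h 27 min; less 30 min break → 9 h 57 min
Total: 11 h 6 min + 8 h 55 min + 9 h 57 min = 29 h 58 min.

29.97 hours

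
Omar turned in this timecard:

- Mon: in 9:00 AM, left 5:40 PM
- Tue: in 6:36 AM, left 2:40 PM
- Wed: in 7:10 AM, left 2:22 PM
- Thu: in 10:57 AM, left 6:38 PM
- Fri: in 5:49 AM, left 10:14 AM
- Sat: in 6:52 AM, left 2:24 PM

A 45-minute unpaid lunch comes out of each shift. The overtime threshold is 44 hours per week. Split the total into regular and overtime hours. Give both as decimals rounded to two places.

Mon: 9:00 AM–5:40 PM = 8 h 40 min; less 45 min break → 7 h 55 min
Tue: 6:36 AM–2:40 PM = 8 h 4 min; less 45 min break → 7 h 19 min
Wed: 7:10 AM–2:22 PM = 7 h 12 min; less 45 min break → 6 h 27 min
Thu: 10:57 AM–6:38 PM = 7 h 41 min; less 45 min break → 6 h 56 min
Fri: 5:49 AM–10:14 AM = 4 h 25 min; less 45 min break → 3 h 40 min
Sat: 6:52 AM–2:24 PM = 7 h 32 min; less 45 min break → 6 h 47 min
Total worked: 39 h 4 min = 39.07 h.
Threshold 44 h → overtime 0 h 0 min, regular 39 h 4 min.

Regular 39.07 hours, overtime 0.00 hours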